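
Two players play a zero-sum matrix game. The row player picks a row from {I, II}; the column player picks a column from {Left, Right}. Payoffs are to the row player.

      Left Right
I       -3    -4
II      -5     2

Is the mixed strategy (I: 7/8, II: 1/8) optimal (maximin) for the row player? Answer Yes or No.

Yes

Against Left this mix gives (7/8)·(-3) + (1/8)·(-5) = -13/4.
Against Right this mix gives (7/8)·(-4) + (1/8)·2 = -13/4.
All of the column player's active replies (Left, Right) yield -13/4, and no column does worse for the row player. The mix makes the column player indifferent and guarantees -13/4, so it is optimal.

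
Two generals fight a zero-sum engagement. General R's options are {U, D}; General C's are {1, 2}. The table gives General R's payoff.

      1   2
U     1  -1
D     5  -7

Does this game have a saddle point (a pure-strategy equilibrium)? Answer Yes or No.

Yes

Row minima: U → -1, D → -7; maximin = -1.
Column maxima: 1 → 5, 2 → -1; minimax = -1.
maximin = minimax = -1, so a saddle point exists.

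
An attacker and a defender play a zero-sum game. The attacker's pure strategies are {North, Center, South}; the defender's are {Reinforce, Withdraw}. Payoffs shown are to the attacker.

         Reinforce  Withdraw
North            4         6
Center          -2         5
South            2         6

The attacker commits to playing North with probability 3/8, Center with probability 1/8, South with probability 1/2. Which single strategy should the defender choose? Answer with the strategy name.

If the defender plays Reinforce, the attacker's expected payoff is (3/8)·4 + (1/8)·(-2) + (1/2)·2 = 9/4.
If the defender plays Withdraw, the attacker's expected payoff is (3/8)·6 + (1/8)·5 + (1/2)·6 = 47/8.
The defender minimizes the attacker's payoff; the smallest is 9/4, so the best response is Reinforce.

Reinforce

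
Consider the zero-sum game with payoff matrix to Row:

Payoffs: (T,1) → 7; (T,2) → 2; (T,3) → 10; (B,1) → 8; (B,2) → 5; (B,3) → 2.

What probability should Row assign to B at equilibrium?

8/11

Row minima: T → 2, B → 2; maximin = 2.
Column maxima: 1 → 8, 2 → 5, 3 → 10; minimax = 5.
2 ≠ 5, so there is no saddle point; optimal play is mixed.
1 is strictly dominated by 2 (it gives Row strictly more in every row), so Column never plays it.
On the remaining 2×2 (T, B vs 2, 3):
Let Row play T with probability p. Expected payoff against 2: 2p + 5(1−p) = −3p + 5; against 3: 10p + 2(1−p) = 8p + 2.
Setting these equal: −3p + 5 = 8p + 2 ⇒ −11p = -3 ⇒ p = 3/11, and the value is (-3)·(3/11) + 5 = 46/11.
For Column: with q = P(2), equating T's and B's payoffs gives −8q + 10 = 3q + 2 ⇒ q = 8/11.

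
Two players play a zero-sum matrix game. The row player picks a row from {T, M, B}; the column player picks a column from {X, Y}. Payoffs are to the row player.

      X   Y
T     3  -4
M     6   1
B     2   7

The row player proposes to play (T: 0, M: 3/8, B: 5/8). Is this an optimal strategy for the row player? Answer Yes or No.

No

Against X this mix gives (3/8)·6 + (5/8)·2 = 7/2.
Against Y this mix gives (3/8)·1 + (5/8)·7 = 19/4.
The column player will play X, holding the row player to 7/2. Shifting weight toward the row that does better against X would raise this floor (the equalizing mix achieves 4 against both X and Y), so the proposed strategy is not optimal.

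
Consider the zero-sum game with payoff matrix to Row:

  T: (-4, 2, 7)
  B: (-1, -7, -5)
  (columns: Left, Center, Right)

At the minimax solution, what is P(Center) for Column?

Row minima: T → -4, B → -7; maximin = -4.
Column maxima: Left → -1, Center → 2, Right → 7; minimax = -1.
-4 ≠ -1, so there is no saddle point; optimal play is mixed.
Right is strictly dominated by Center (it gives Row strictly more in every row), so Column never plays it.
On the remaining 2×2 (T, B vs Left, Center):
Let Row play T with probability p. Expected payoff against Left: (-4)p + (-1)(1−p) = −3p − 1; against Center: 2p + (-7)(1−p) = 9p − 7.
Setting these equal: −3p − 1 = 9p − 7 ⇒ −12p = -6 ⇒ p = 1/2, and the value is (-3)·(1/2) − 1 = -5/2.
For Column: with q = P(Left), equating T's and B's payoffs gives −6q + 2 = 6q − 7 ⇒ q = 3/4.

1/4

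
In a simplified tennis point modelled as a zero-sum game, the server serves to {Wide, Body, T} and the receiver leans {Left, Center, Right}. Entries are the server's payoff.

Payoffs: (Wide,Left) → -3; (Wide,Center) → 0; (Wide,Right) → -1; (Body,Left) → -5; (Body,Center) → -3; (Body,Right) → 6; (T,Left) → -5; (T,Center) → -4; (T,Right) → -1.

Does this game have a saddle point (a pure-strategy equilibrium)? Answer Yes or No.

Row minima: Wide → -3, Body → -5, T → -5; maximin = -3.
Column maxima: Left → -3, Center → 0, Right → 6; minimax = -3.
maximin = minimax = -3, so a saddle point exists.

Yes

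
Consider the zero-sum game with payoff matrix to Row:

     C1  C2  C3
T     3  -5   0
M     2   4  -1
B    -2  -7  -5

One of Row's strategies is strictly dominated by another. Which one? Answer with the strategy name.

B

T gives a strictly higher payoff than B against every column: 3 > -2, -5 > -7, 0 > -5.
So B is strictly dominated and Row never plays it.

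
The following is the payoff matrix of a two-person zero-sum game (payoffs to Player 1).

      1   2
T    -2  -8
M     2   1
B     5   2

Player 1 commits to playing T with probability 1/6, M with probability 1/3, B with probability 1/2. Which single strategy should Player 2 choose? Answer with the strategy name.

2

If Player 2 plays 1, Player 1's expected payoff is (1/6)·(-2) + (1/3)·2 + (1/2)·5 = 17/6.
If Player 2 plays 2, Player 1's expected payoff is (1/6)·(-8) + (1/3)·1 + (1/2)·2 = 0.
Player 2 minimizes Player 1's payoff; the smallest is 0, so the best response is 2.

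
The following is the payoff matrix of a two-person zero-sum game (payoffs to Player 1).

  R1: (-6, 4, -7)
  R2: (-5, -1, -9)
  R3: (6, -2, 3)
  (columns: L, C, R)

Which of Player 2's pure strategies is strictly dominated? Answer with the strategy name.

R holds Player 1's payoff strictly below L in every row: -7 < -6, -9 < -5, 3 < 6.
So L is strictly dominated for Player 2.

L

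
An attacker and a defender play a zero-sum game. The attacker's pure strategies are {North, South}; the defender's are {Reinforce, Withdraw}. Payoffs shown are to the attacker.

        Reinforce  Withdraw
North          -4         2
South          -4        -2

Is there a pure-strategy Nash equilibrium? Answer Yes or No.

Yes

Row minima: North → -4, South → -4; maximin = -4.
Column maxima: Reinforce → -4, Withdraw → 2; minimax = -4.
maximin = minimax = -4, so a saddle point exists.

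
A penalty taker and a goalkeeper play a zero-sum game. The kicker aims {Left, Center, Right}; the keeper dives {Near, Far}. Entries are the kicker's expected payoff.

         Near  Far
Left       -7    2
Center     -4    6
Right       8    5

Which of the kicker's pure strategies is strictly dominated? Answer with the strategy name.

Center gives a strictly higher payoff than Left against every column: -4 > -7, 6 > 2.
So Left is strictly dominated and the kicker never plays it.

Left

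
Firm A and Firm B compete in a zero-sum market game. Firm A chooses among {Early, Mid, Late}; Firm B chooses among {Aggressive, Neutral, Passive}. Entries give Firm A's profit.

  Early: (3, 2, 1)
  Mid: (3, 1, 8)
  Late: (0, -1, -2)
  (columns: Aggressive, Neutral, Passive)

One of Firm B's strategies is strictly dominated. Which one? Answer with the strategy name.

Aggressive

Neutral holds Firm A's payoff strictly below Aggressive in every row: 2 < 3, 1 < 3, -1 < 0.
So Aggressive is strictly dominated for Firm B.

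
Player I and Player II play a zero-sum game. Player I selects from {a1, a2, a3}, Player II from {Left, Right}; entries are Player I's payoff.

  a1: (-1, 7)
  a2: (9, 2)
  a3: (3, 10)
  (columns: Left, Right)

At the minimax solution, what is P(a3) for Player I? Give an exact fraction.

Row minima: a1 → -1, a2 → 2, a3 → 3; maximin = 3.
Column maxima: Left → 9, Right → 10; minimax = 9.
3 ≠ 9, so there is no saddle point; optimal play is mixed.
a1 is strictly dominated by a3, so Player I never plays it.
On the remaining 2×2 (a2, a3 vs Left, Right):
Let Player I play a2 with probability p. Expected payoff against Left: 9p + 3(1−p) = 6p + 3; against Right: 2p + 10(1−p) = −8p + 10.
Setting these equal: 6p + 3 = −8p + 10 ⇒ 14p = 7 ⇒ p = 1/2, and the value is (6)·(1/2) + 3 = 6.
For Player II: with q = P(Left), equating a2's and a3's payoffs gives 7q + 2 = −7q + 10 ⇒ q = 4/7.

1/2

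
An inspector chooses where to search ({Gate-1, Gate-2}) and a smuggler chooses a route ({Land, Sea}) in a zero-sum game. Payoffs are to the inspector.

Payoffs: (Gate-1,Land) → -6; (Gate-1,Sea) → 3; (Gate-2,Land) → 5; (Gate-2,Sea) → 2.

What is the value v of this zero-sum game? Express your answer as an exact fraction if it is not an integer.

9/4

Row minima: Gate-1 → -6, Gate-2 → 2; maximin = 2.
Column maxima: Land → 5, Sea → 3; minimax = 3.
2 ≠ 3, so there is no saddle point; optimal play is mixed.
Let the inspector play Gate-1 with probability p. Expected payoff against Land: (-6)p + 5(1−p) = −11p + 5; against Sea: 3p + 2(1−p) = p + 2.
Setting these equal: −11p + 5 = p + 2 ⇒ −12p = -3 ⇒ p = 1/4, and the value is (-11)·(1/4) + 5 = 9/4.
For the smuggler: with q = P(Land), equating Gate-1's and Gate-2's payoffs gives −9q + 3 = 3q + 2 ⇒ q = 1/12.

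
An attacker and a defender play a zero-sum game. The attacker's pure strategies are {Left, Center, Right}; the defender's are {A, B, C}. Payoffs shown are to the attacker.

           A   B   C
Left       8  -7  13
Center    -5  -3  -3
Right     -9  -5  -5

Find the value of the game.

Row minima: Left → -7, Center → -5, Right → -9; maximin = -5.
Column maxima: A → 8, B → -3, C → 13; minimax = -3.
-5 ≠ -3, so there is no saddle point; optimal play is mixed.
Right is strictly dominated by Center, so the attacker never plays it.
C is strictly dominated by A (it gives the attacker strictly more in every row), so the defender never plays it.
On the remaining 2×2 (Left, Center vs A, B):
Let the attacker play Left with probability p. Expected payoff against A: 8p + (-5)(1−p) = 13p − 5; against B: (-7)p + (-3)(1−p) = −4p − 3.
Setting these equal: 13p − 5 = −4p − 3 ⇒ 17p = 2 ⇒ p = 2/17, and the value is (13)·(2/17) − 5 = -59/17.
For the defender: with q = P(A), equating Left's and Center's payoffs gives 15q − 7 = −2q − 3 ⇒ q = 4/17.

-59/17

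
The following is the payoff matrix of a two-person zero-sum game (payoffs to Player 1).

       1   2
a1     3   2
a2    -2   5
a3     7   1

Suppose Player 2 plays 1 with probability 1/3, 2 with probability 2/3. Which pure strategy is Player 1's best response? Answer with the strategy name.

a3

Expected payoff of a1: (1/3)·3 + (2/3)·2 = 7/3.
Expected payoff of a2: (1/3)·(-2) + (2/3)·5 = 8/3.
Expected payoff of a3: (1/3)·7 + (2/3)·1 = 3.
The largest is 3, so Player 1's best response is a3.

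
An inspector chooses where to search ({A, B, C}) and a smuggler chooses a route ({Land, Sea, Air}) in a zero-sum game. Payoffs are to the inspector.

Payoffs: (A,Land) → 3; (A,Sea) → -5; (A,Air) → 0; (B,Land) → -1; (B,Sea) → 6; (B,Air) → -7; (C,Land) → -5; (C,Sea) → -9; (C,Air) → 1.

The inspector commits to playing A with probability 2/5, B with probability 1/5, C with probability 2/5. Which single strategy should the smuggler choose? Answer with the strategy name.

If the smuggler plays Land, the inspector's expected payoff is (2/5)·3 + (1/5)·(-1) + (2/5)·(-5) = -1.
If the smuggler plays Sea, the inspector's expected payoff is (2/5)·(-5) + (1/5)·6 + (2/5)·(-9) = -22/5.
If the smuggler plays Air, the inspector's expected payoff is (2/5)·0 + (1/5)·(-7) + (2/5)·1 = -1.
The smuggler minimizes the inspector's payoff; the smallest is -22/5, so the best response is Sea.

Sea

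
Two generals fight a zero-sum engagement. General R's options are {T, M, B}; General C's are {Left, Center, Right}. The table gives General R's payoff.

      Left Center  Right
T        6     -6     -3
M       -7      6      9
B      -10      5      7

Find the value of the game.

Row minima: T → -6, M → -7, B → -10; maximin = -6.
Column maxima: Left → 6, Center → 6, Right → 9; minimax = 6.
-6 ≠ 6, so there is no saddle point; optimal play is mixed.
B is strictly dominated by M, so General R never plays it.
Right is strictly dominated by Center (it gives General R strictly more in every row), so General C never plays it.
On the remaining 2×2 (T, M vs Left, Center):
Let General R play T with probability p. Expected payoff against Left: 6p + (-7)(1−p) = 13p − 7; against Center: (-6)p + 6(1−p) = −12p + 6.
Setting these equal: 13p − 7 = −12p + 6 ⇒ 25p = 13 ⇒ p = 13/25, and the value is (13)·(13/25) − 7 = -6/25.
For General C: with q = P(Left), equating T's and M's payoffs gives 12q − 6 = −13q + 6 ⇒ q = 12/25.

-6/25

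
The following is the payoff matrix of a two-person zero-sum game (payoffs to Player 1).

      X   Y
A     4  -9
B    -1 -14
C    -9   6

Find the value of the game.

-57/28

Row minima: A → -9, B → -14, C → -9; maximin = -9.
Column maxima: X → 4, Y → 6; minimax = 4.
-9 ≠ 4, so there is no saddle point; optimal play is mixed.
B is strictly dominated by A, so Player 1 never plays it.
On the remaining 2×2 (A, C vs X, Y):
Let Player 1 play A with probability p. Expected payoff against X: 4p + (-9)(1−p) = 13p − 9; against Y: (-9)p + 6(1−p) = −15p + 6.
Setting these equal: 13p − 9 = −15p + 6 ⇒ 28p = 15 ⇒ p = 15/28, and the value is (13)·(15/28) − 9 = -57/28.
For Player 2: with q = P(X), equating A's and C's payoffs gives 13q − 9 = −15q + 6 ⇒ q = 15/28.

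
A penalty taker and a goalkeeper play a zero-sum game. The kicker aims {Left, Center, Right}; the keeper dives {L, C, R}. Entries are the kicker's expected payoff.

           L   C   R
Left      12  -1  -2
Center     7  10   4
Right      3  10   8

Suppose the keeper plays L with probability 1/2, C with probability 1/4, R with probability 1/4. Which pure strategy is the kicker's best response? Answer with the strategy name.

Center

Expected payoff of Left: (1/2)·12 + (1/4)·(-1) + (1/4)·(-2) = 21/4.
Expected payoff of Center: (1/2)·7 + (1/4)·10 + (1/4)·4 = 7.
Expected payoff of Right: (1/2)·3 + (1/4)·10 + (1/4)·8 = 6.
The largest is 7, so the kicker's best response is Center.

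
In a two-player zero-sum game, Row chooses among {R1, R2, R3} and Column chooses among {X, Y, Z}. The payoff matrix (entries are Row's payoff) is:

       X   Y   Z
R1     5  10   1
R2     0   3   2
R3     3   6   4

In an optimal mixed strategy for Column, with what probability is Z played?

Row minima: R1 → 1, R2 → 0, R3 → 3; maximin = 3.
Column maxima: X → 5, Y → 10, Z → 4; minimax = 4.
3 ≠ 4, so there is no saddle point; optimal play is mixed.
R2 is strictly dominated by R3, so Row never plays it.
Y is strictly dominated by X (it gives Row strictly more in every row), so Column never plays it.
On the remaining 2×2 (R1, R3 vs X, Z):
Let Row play R1 with probability p. Expected payoff against X: 5p + 3(1−p) = 2p + 3; against Z: 1p + 4(1−p) = −3p + 4.
Setting these equal: 2p + 3 = −3p + 4 ⇒ 5p = 1 ⇒ p = 1/5, and the value is (2)·(1/5) + 3 = 17/5.
For Column: with q = P(X), equating R1's and R3's payoffs gives 4q + 1 = −q + 4 ⇒ q = 3/5.

2/5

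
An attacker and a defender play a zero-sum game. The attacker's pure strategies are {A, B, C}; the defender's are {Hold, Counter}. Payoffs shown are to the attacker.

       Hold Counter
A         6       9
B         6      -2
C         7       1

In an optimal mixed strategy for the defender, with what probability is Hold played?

Row minima: A → 6, B → -2, C → 1; maximin = 6.
Column maxima: Hold → 7, Counter → 9; minimax = 7.
6 ≠ 7, so there is no saddle point; optimal play is mixed.
B is strictly dominated by C, so the attacker never plays it.
On the remaining 2×2 (A, C vs Hold, Counter):
Let the attacker play A with probability p. Expected payoff against Hold: 6p + 7(1−p) = −p + 7; against Counter: 9p + 1(1−p) = 8p + 1.
Setting these equal: −p + 7 = 8p + 1 ⇒ −9p = -6 ⇒ p = 2/3, and the value is (-1)·(2/3) + 7 = 19/3.
For the defender: with q = P(Hold), equating A's and C's payoffs gives −3q + 9 = 6q + 1 ⇒ q = 8/9.

8/9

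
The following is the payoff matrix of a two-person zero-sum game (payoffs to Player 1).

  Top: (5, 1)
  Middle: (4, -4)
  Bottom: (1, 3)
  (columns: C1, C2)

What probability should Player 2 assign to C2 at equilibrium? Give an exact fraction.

2/3

Row minima: Top → 1, Middle → -4, Bottom → 1; maximin = 1.
Column maxima: C1 → 5, C2 → 3; minimax = 3.
1 ≠ 3, so there is no saddle point; optimal play is mixed.
Middle is strictly dominated by Top, so Player 1 never plays it.
On the remaining 2×2 (Top, Bottom vs C1, C2):
Let Player 1 play Top with probability p. Expected payoff against C1: 5p + 1(1−p) = 4p + 1; against C2: 1p + 3(1−p) = −2p + 3.
Setting these equal: 4p + 1 = −2p + 3 ⇒ 6p = 2 ⇒ p = 1/3, and the value is (4)·(1/3) + 1 = 7/3.
For Player 2: with q = P(C1), equating Top's and Bottom's payoffs gives 4q + 1 = −2q + 3 ⇒ q = 1/3.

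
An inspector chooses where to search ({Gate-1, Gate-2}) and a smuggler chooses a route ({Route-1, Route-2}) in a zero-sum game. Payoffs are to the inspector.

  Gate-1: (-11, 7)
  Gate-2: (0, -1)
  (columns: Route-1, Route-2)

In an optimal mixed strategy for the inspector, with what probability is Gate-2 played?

18/19

Row minima: Gate-1 → -11, Gate-2 → -1; maximin = -1.
Column maxima: Route-1 → 0, Route-2 → 7; minimax = 0.
-1 ≠ 0, so there is no saddle point; optimal play is mixed.
Let the inspector play Gate-1 with probability p. Expected payoff against Route-1: (-11)p + 0(1−p) = −11p; against Route-2: 7p + (-1)(1−p) = 8p − 1.
Setting these equal: −11p = 8p − 1 ⇒ −19p = -1 ⇒ p = 1/19, and the value is (-11)·(1/19) = -11/19.
For the smuggler: with q = P(Route-1), equating Gate-1's and Gate-2's payoffs gives −18q + 7 = q − 1 ⇒ q = 8/19.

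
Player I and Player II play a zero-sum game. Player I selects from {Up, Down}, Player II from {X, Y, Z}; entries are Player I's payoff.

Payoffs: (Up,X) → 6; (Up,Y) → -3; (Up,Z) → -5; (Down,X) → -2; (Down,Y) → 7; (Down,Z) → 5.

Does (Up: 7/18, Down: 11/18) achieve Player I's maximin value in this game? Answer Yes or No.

Against X this mix gives (7/18)·6 + (11/18)·(-2) = 10/9.
Against Y this mix gives (7/18)·(-3) + (11/18)·7 = 28/9.
Against Z this mix gives (7/18)·(-5) + (11/18)·5 = 10/9.
All of Player II's active replies (X, Z) yield 10/9, and no column does worse for Player I. The mix makes Player II indifferent and guarantees 10/9, so it is optimal.

Yes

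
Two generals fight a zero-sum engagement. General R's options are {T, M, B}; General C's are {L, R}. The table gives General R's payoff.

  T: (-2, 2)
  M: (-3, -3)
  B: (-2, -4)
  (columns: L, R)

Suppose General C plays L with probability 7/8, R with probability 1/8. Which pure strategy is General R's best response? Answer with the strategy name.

T

Expected payoff of T: (7/8)·(-2) + (1/8)·2 = -3/2.
Expected payoff of M: (7/8)·(-3) + (1/8)·(-3) = -3.
Expected payoff of B: (7/8)·(-2) + (1/8)·(-4) = -9/4.
The largest is -3/2, so General R's best response is T.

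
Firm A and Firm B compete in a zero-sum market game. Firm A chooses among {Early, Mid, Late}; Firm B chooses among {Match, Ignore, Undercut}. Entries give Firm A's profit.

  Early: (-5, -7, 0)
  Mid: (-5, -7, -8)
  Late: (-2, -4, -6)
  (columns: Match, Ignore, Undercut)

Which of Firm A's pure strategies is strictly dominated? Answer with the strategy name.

Late gives a strictly higher payoff than Mid against every column: -2 > -5, -4 > -7, -6 > -8.
So Mid is strictly dominated and Firm A never plays it.

Mid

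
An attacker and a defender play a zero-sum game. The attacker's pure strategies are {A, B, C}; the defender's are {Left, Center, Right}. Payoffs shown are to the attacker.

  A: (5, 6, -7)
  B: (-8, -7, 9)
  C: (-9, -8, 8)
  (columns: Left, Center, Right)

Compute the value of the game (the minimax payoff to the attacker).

-11/29

Row minima: A → -7, B → -8, C → -9; maximin = -7.
Column maxima: Left → 5, Center → 6, Right → 9; minimax = 5.
-7 ≠ 5, so there is no saddle point; optimal play is mixed.
C is strictly dominated by B, so the attacker never plays it.
Center is strictly dominated by Left (it gives the attacker strictly more in every row), so the defender never plays it.
On the remaining 2×2 (A, B vs Left, Right):
Let the attacker play A with probability p. Expected payoff against Left: 5p + (-8)(1−p) = 13p − 8; against Right: (-7)p + 9(1−p) = −16p + 9.
Setting these equal: 13p − 8 = −16p + 9 ⇒ 29p = 17 ⇒ p = 17/29, and the value is (13)·(17/29) − 8 = -11/29.
For the defender: with q = P(Left), equating A's and B's payoffs gives 12q − 7 = −17q + 9 ⇒ q = 16/29.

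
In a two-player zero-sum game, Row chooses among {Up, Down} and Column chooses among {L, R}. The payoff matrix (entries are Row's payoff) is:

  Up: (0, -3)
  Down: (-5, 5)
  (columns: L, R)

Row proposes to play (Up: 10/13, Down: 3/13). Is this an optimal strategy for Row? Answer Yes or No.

Yes

Against L this mix gives (10/13)·0 + (3/13)·(-5) = -15/13.
Against R this mix gives (10/13)·(-3) + (3/13)·5 = -15/13.
All of Column's active replies (L, R) yield -15/13, and no column does worse for Row. The mix makes Column indifferent and guarantees -15/13, so it is optimal.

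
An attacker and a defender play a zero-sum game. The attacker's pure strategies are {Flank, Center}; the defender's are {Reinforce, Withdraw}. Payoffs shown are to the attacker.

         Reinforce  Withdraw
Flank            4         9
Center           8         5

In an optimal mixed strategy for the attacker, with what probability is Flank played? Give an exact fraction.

Row minima: Flank → 4, Center → 5; maximin = 5.
Column maxima: Reinforce → 8, Withdraw → 9; minimax = 8.
5 ≠ 8, so there is no saddle point; optimal play is mixed.
Let the attacker play Flank with probability p. Expected payoff against Reinforce: 4p + 8(1−p) = −4p + 8; against Withdraw: 9p + 5(1−p) = 4p + 5.
Setting these equal: −4p + 8 = 4p + 5 ⇒ −8p = -3 ⇒ p = 3/8, and the value is (-4)·(3/8) + 8 = 13/2.
For the defender: with q = P(Reinforce), equating Flank's and Center's payoffs gives −5q + 9 = 3q + 5 ⇒ q = 1/2.

3/8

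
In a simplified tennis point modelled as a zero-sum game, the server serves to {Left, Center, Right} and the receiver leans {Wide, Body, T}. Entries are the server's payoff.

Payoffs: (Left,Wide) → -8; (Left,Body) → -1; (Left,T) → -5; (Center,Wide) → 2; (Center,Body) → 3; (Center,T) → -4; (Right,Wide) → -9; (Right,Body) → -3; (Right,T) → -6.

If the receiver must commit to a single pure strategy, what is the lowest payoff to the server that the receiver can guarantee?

Column maxima: Wide → 2, Body → 3, T → -4.
The smallest of these is -4.

-4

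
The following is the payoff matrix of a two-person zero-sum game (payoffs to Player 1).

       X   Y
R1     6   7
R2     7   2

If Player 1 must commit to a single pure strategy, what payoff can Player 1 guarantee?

6

Row minima: R1 → 6, R2 → 2.
The best of these is 6.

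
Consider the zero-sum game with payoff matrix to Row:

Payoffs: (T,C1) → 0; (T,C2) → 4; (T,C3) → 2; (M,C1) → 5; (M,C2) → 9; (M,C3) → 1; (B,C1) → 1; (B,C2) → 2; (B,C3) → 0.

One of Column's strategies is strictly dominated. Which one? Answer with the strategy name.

C1 holds Row's payoff strictly below C2 in every row: 0 < 4, 5 < 9, 1 < 2.
So C2 is strictly dominated for Column.

C2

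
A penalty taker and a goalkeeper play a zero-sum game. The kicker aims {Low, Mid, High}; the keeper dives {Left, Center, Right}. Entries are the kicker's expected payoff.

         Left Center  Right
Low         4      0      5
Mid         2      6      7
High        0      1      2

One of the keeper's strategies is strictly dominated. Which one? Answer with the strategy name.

Left holds the kicker's payoff strictly below Right in every row: 4 < 5, 2 < 7, 0 < 2.
So Right is strictly dominated for the keeper.

Right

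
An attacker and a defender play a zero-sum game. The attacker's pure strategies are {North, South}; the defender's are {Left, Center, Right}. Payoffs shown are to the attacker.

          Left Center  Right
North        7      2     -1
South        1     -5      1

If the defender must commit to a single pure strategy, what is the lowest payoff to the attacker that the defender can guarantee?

Column maxima: Left → 7, Center → 2, Right → 1.
The smallest of these is 1.

1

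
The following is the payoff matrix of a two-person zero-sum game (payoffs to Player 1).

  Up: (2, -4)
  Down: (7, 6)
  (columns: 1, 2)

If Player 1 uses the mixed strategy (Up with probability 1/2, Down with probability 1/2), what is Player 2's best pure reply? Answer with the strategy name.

If Player 2 plays 1, Player 1's expected payoff is (1/2)·2 + (1/2)·7 = 9/2.
If Player 2 plays 2, Player 1's expected payoff is (1/2)·(-4) + (1/2)·6 = 1.
Player 2 minimizes Player 1's payoff; the smallest is 1, so the best response is 2.

2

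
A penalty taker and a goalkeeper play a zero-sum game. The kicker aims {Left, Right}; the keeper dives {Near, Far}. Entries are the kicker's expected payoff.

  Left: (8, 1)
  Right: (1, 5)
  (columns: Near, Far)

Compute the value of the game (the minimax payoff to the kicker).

Row minima: Left → 1, Right → 1; maximin = 1.
Column maxima: Near → 8, Far → 5; minimax = 5.
1 ≠ 5, so there is no saddle point; optimal play is mixed.
Let the kicker play Left with probability p. Expected payoff against Near: 8p + 1(1−p) = 7p + 1; against Far: 1p + 5(1−p) = −4p + 5.
Setting these equal: 7p + 1 = −4p + 5 ⇒ 11p = 4 ⇒ p = 4/11, and the value is (7)·(4/11) + 1 = 39/11.
For the keeper: with q = P(Near), equating Left's and Right's payoffs gives 7q + 1 = −4q + 5 ⇒ q = 4/11.

39/11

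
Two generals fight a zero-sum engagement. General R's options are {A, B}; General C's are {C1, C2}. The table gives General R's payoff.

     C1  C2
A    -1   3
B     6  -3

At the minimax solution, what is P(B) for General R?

4/13

Row minima: A → -1, B → -3; maximin = -1.
Column maxima: C1 → 6, C2 → 3; minimax = 3.
-1 ≠ 3, so there is no saddle point; optimal play is mixed.
Let General R play A with probability p. Expected payoff against C1: (-1)p + 6(1−p) = −7p + 6; against C2: 3p + (-3)(1−p) = 6p − 3.
Setting these equal: −7p + 6 = 6p − 3 ⇒ −13p = -9 ⇒ p = 9/13, and the value is (-7)·(9/13) + 6 = 15/13.
For General C: with q = P(C1), equating A's and B's payoffs gives −4q + 3 = 9q − 3 ⇒ q = 6/13.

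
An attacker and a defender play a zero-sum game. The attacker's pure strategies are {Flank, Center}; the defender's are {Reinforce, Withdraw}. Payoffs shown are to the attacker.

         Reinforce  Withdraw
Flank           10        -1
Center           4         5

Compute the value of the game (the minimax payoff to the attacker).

9/2

Row minima: Flank → -1, Center → 4; maximin = 4.
Column maxima: Reinforce → 10, Withdraw → 5; minimax = 5.
4 ≠ 5, so there is no saddle point; optimal play is mixed.
Let the attacker play Flank with probability p. Expected payoff against Reinforce: 10p + 4(1−p) = 6p + 4; against Withdraw: (-1)p + 5(1−p) = −6p + 5.
Setting these equal: 6p + 4 = −6p + 5 ⇒ 12p = 1 ⇒ p = 1/12, and the value is (6)·(1/12) + 4 = 9/2.
For the defender: with q = P(Reinforce), equating Flank's and Center's payoffs gives 11q − 1 = −q + 5 ⇒ q = 1/2.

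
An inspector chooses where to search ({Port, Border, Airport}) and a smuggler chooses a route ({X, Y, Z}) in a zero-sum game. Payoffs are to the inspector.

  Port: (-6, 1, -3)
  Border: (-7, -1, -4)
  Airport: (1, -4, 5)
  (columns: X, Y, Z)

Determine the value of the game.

Row minima: Port → -6, Border → -7, Airport → -4; maximin = -4.
Column maxima: X → 1, Y → 1, Z → 5; minimax = 1.
-4 ≠ 1, so there is no saddle point; optimal play is mixed.
Border is strictly dominated by Port, so the inspector never plays it.
Z is strictly dominated by X (it gives the inspector strictly more in every row), so the smuggler never plays it.
On the remaining 2×2 (Port, Airport vs X, Y):
Let the inspector play Port with probability p. Expected payoff against X: (-6)p + 1(1−p) = −7p + 1; against Y: 1p + (-4)(1−p) = 5p − 4.
Setting these equal: −7p + 1 = 5p − 4 ⇒ −12p = -5 ⇒ p = 5/12, and the value is (-7)·(5/12) + 1 = -23/12.
For the smuggler: with q = P(X), equating Port's and Airport's payoffs gives −7q + 1 = 5q − 4 ⇒ q = 5/12.

-23/12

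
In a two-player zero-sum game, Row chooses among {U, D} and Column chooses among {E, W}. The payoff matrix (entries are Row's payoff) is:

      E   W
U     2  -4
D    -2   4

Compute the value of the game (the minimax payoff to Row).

0

Row minima: U → -4, D → -2; maximin = -2.
Column maxima: E → 2, W → 4; minimax = 2.
-2 ≠ 2, so there is no saddle point; optimal play is mixed.
Let Row play U with probability p. Expected payoff against E: 2p + (-2)(1−p) = 4p − 2; against W: (-4)p + 4(1−p) = −8p + 4.
Setting these equal: 4p − 2 = −8p + 4 ⇒ 12p = 6 ⇒ p = 1/2, and the value is (4)·(1/2) − 2 = 0.
For Column: with q = P(E), equating U's and D's payoffs gives 6q − 4 = −6q + 4 ⇒ q = 2/3.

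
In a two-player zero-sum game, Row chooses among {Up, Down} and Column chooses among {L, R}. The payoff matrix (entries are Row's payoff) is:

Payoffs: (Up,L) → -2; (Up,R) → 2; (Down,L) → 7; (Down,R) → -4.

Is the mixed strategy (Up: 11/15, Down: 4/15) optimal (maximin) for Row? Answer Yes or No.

Against L this mix gives (11/15)·(-2) + (4/15)·7 = 2/5.
Against R this mix gives (11/15)·2 + (4/15)·(-4) = 2/5.
All of Column's active replies (L, R) yield 2/5, and no column does worse for Row. The mix makes Column indifferent and guarantees 2/5, so it is optimal.

Yes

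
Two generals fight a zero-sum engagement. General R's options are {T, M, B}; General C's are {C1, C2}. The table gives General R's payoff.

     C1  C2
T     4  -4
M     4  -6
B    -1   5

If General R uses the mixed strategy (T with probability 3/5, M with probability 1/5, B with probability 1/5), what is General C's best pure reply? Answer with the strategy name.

If General C plays C1, General R's expected payoff is (3/5)·4 + (1/5)·4 + (1/5)·(-1) = 3.
If General C plays C2, General R's expected payoff is (3/5)·(-4) + (1/5)·(-6) + (1/5)·5 = -13/5.
General C minimizes General R's payoff; the smallest is -13/5, so the best response is C2.

C2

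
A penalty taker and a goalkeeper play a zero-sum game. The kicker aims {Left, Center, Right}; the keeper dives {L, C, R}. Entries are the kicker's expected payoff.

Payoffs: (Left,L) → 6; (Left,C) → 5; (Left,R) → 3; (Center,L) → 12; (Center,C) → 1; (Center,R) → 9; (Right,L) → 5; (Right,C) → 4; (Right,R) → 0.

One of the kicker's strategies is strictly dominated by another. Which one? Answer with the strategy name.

Right

Left gives a strictly higher payoff than Right against every column: 6 > 5, 5 > 4, 3 > 0.
So Right is strictly dominated and the kicker never plays it.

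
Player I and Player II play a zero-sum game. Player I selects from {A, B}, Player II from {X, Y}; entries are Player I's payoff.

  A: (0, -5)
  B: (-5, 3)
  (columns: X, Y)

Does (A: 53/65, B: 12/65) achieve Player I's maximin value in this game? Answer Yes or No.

No

Against X this mix gives (53/65)·0 + (12/65)·(-5) = -12/13.
Against Y this mix gives (53/65)·(-5) + (12/65)·3 = -229/65.
Player II will play Y, holding Player I to -229/65. Shifting weight toward the row that does better against Y would raise this floor (the equalizing mix achieves -25/13 against both Y and X), so the proposed strategy is not optimal.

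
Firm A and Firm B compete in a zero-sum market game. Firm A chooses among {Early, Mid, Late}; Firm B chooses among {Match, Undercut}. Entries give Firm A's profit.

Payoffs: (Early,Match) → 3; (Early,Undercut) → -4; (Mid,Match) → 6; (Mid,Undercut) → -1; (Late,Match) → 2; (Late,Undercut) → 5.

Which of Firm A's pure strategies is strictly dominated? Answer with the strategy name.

Early

Mid gives a strictly higher payoff than Early against every column: 6 > 3, -1 > -4.
So Early is strictly dominated and Firm A never plays it.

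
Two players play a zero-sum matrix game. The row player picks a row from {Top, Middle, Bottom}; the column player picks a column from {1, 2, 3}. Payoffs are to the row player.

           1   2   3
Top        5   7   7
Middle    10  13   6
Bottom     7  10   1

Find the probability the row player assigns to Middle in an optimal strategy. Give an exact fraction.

Row minima: Top → 5, Middle → 6, Bottom → 1; maximin = 6.
Column maxima: 1 → 10, 2 → 13, 3 → 7; minimax = 7.
6 ≠ 7, so there is no saddle point; optimal play is mixed.
Bottom is strictly dominated by Middle, so the row player never plays it.
2 is strictly dominated by 1 (it gives the row player strictly more in every row), so the column player never plays it.
On the remaining 2×2 (Top, Middle vs 1, 3):
Let the row player play Top with probability p. Expected payoff against 1: 5p + 10(1−p) = −5p + 10; against 3: 7p + 6(1−p) = p + 6.
Setting these equal: −5p + 10 = p + 6 ⇒ −6p = -4 ⇒ p = 2/3, and the value is (-5)·(2/3) + 10 = 20/3.
For the column player: with q = P(1), equating Top's and Middle's payoffs gives −2q + 7 = 4q + 6 ⇒ q = 1/6.

1/3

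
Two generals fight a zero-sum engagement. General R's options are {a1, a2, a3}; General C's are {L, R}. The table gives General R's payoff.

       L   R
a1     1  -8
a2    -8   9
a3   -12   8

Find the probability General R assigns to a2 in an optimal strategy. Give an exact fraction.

Row minima: a1 → -8, a2 → -8, a3 → -12; maximin = -8.
Column maxima: L → 1, R → 9; minimax = 1.
-8 ≠ 1, so there is no saddle point; optimal play is mixed.
a3 is strictly dominated by a2, so General R never plays it.
On the remaining 2×2 (a1, a2 vs L, R):
Let General R play a1 with probability p. Expected payoff against L: 1p + (-8)(1−p) = 9p − 8; against R: (-8)p + 9(1−p) = −17p + 9.
Setting these equal: 9p − 8 = −17p + 9 ⇒ 26p = 17 ⇒ p = 17/26, and the value is (9)·(17/26) − 8 = -55/26.
For General C: with q = P(L), equating a1's and a2's payoffs gives 9q − 8 = −17q + 9 ⇒ q = 17/26.

9/26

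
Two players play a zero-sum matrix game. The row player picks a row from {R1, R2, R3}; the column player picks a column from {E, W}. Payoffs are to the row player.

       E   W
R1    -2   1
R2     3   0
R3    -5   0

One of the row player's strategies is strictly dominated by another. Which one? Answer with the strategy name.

R3

R1 gives a strictly higher payoff than R3 against every column: -2 > -5, 1 > 0.
So R3 is strictly dominated and the row player never plays it.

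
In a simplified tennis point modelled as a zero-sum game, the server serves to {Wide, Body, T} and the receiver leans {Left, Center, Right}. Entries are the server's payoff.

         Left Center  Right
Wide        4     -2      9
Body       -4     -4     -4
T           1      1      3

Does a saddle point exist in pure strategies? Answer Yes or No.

Yes

Row minima: Wide → -2, Body → -4, T → 1; maximin = 1.
Column maxima: Left → 4, Center → 1, Right → 9; minimax = 1.
maximin = minimax = 1, so a saddle point exists.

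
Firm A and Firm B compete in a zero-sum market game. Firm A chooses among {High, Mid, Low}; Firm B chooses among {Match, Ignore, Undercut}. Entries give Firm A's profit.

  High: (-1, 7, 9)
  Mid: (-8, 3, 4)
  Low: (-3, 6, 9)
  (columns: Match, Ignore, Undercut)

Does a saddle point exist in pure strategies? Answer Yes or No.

Yes

Row minima: High → -1, Mid → -8, Low → -3; maximin = -1.
Column maxima: Match → -1, Ignore → 7, Undercut → 9; minimax = -1.
maximin = minimax = -1, so a saddle point exists.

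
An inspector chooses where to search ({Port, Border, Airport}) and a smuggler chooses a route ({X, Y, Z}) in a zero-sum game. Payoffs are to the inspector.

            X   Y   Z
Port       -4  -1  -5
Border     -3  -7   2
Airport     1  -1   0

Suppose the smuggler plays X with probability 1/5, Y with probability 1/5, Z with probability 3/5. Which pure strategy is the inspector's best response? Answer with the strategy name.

Airport

Expected payoff of Port: (1/5)·(-4) + (1/5)·(-1) + (3/5)·(-5) = -4.
Expected payoff of Border: (1/5)·(-3) + (1/5)·(-7) + (3/5)·2 = -4/5.
Expected payoff of Airport: (1/5)·1 + (1/5)·(-1) + (3/5)·0 = 0.
The largest is 0, so the inspector's best response is Airport.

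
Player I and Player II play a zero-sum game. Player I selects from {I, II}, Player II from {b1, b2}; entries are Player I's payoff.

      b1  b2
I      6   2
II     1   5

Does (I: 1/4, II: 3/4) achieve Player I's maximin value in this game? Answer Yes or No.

Against b1 this mix gives (1/4)·6 + (3/4)·1 = 9/4.
Against b2 this mix gives (1/4)·2 + (3/4)·5 = 17/4.
Player II will play b1, holding Player I to 9/4. Shifting weight toward the row that does better against b1 would raise this floor (the equalizing mix achieves 7/2 against both b1 and b2), so the proposed strategy is not optimal.

No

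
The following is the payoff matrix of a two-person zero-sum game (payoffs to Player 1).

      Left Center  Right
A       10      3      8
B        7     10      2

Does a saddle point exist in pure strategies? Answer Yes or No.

No

Row minima: A → 3, B → 2; maximin = 3.
Column maxima: Left → 10, Center → 10, Right → 8; minimax = 8.
3 ≠ 8, so no pure-strategy equilibrium exists.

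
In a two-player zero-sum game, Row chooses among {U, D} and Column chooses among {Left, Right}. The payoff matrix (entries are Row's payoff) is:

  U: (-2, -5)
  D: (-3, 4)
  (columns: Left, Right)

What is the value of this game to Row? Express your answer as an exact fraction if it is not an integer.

Row minima: U → -5, D → -3; maximin = -3.
Column maxima: Left → -2, Right → 4; minimax = -2.
-3 ≠ -2, so there is no saddle point; optimal play is mixed.
Let Row play U with probability p. Expected payoff against Left: (-2)p + (-3)(1−p) = p − 3; against Right: (-5)p + 4(1−p) = −9p + 4.
Setting these equal: p − 3 = −9p + 4 ⇒ 10p = 7 ⇒ p = 7/10, and the value is (1)·(7/10) − 3 = -23/10.
For Column: with q = P(Left), equating U's and D's payoffs gives 3q − 5 = −7q + 4 ⇒ q = 9/10.

-23/10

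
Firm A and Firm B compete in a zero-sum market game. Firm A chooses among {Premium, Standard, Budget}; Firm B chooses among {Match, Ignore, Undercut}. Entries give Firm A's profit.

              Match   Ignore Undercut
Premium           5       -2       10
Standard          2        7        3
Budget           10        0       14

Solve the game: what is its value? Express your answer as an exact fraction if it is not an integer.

Row minima: Premium → -2, Standard → 2, Budget → 0; maximin = 2.
Column maxima: Match → 10, Ignore → 7, Undercut → 14; minimax = 7.
2 ≠ 7, so there is no saddle point; optimal play is mixed.
Premium is strictly dominated by Budget, so Firm A never plays it.
Undercut is strictly dominated by Match (it gives Firm A strictly more in every row), so Firm B never plays it.
On the remaining 2×2 (Standard, Budget vs Match, Ignore):
Let Firm A play Standard with probability p. Expected payoff against Match: 2p + 10(1−p) = −8p + 10; against Ignore: 7p + 0(1−p) = 7p.
Setting these equal: −8p + 10 = 7p ⇒ −15p = -10 ⇒ p = 2/3, and the value is (-8)·(2/3) + 10 = 14/3.
For Firm B: with q = P(Match), equating Standard's and Budget's payoffs gives −5q + 7 = 10q ⇒ q = 7/15.

14/3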